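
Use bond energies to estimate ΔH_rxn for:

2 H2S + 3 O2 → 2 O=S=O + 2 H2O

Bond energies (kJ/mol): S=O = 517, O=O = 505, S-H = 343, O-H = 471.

Bonds broken (reactants):
  O=O: 3 × 505 = 1515
  S-H: 4 × 343 = 1372
  Σ(broken) = 2887 kJ
Bonds formed (products):
  O-H: 4 × 471 = 1884
  S=O: 4 × 517 = 2068
  Σ(formed) = 3952 kJ
ΔH = Σ(broken) − Σ(formed) = 2887 − 3952 = −1065 kJ

ΔH ≈ −1065 kJ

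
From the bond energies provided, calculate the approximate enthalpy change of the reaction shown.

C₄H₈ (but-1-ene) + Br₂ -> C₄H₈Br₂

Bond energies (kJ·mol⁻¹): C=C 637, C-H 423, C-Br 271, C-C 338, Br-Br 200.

Bonds broken (reactants):
  Br-Br: 1 × 200 = 200
  C-C: 2 × 338 = 676
  C-H: 8 × 423 = 3384
  C=C: 1 × 637 = 637
  Σ(broken) = 4897 kJ
Bonds formed (products):
  C-Br: 2 × 271 = 542
  C-C: 3 × 338 = 1014
  C-H: 8 × 423 = 3384
  Σ(formed) = 4940 kJ
ΔH = Σ(broken) − Σ(formed) = 4897 − 4940 = −43 kJ

ΔH ≈ −43 kJ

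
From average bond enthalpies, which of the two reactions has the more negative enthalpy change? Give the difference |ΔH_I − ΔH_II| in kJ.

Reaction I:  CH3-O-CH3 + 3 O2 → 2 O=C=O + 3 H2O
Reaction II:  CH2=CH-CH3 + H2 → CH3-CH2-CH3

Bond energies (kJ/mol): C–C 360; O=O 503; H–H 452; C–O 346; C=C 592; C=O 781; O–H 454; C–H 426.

Reaction I:
  Bonds broken (reactants):
    C–H: 6 × 426 = 2556
    C–O: 2 × 346 = 692
    O=O: 3 × 503 = 1509
    Σ(broken) = 4757 kJ
  Bonds formed (products):
    C=O: 4 × 781 = 3124
    O–H: 6 × 454 = 2724
    Σ(formed) = 5848 kJ
  ΔH_I = 4757 − 5848 = −1091 kJ
Reaction II:
  Bonds broken (reactants):
    C–C: 1 × 360 = 360
    C–H: 6 × 426 = 2556
    C=C: 1 × 592 = 592
    H–H: 1 × 452 = 452
    Σ(broken) = 3960 kJ
  Bonds formed (products):
    C–C: 2 × 360 = 720
    C–H: 8 × 426 = 3408
    Σ(formed) = 4128 kJ
  ΔH_II = 3960 − 4128 = −168 kJ
ΔH_I − ΔH_II = −923 kJ, so reaction I has the more negative ΔH; |ΔH_I − ΔH_II| = 923 kJ.

Reaction I, by 923 kJ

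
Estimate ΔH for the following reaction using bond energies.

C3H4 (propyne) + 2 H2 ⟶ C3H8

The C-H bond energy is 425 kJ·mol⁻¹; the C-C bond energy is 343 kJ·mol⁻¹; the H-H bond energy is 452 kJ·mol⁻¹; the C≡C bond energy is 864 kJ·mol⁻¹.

Bonds broken (reactants):
  C≡C: 1 × 864 = 864
  C-C: 1 × 343 = 343
  C-H: 4 × 425 = 1700
  H-H: 2 × 452 = 904
  Σ(broken) = 3811 kJ
Bonds formed (products):
  C-C: 2 × 343 = 686
  C-H: 8 × 425 = 3400
  Σ(formed) = 4086 kJ
ΔH = Σ(broken) − Σ(formed) = 3811 − 4086 = −275 kJ

ΔH ≈ −275 kJ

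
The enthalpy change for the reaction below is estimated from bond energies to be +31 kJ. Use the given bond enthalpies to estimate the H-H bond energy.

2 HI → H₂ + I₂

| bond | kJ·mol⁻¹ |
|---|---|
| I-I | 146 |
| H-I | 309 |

Let D be the H-H bond energy.
Σ(broken) = 2×309 = 618
Σ(formed) = 1×D + 1×146 = 146 + D
ΔH = Σ(broken) − Σ(formed) = (618) − (146 + D) = +472 − D
Setting this equal to +31 kJ gives D = 441 kJ/mol.

D(H-H) ≈ 441 kJ/mol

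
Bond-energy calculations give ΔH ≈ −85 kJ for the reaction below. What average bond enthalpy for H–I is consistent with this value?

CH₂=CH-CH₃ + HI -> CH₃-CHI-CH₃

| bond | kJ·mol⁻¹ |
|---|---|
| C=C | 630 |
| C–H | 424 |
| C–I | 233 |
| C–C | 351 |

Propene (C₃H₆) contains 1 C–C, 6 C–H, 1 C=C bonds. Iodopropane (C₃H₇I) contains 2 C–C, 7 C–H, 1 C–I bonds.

Let D be the H–I bond energy.
Σ(broken) = 1×351 + 6×424 + 1×630 + 1×D = 3525 + D
Σ(formed) = 2×351 + 7×424 + 1×233 = 3903
ΔH = Σ(broken) − Σ(formed) = (3525 + D) − (3903) = −378 + D
Setting this equal to −85 kJ gives D = 293 kJ/mol.

D(H–I) ≈ 293 kJ/mol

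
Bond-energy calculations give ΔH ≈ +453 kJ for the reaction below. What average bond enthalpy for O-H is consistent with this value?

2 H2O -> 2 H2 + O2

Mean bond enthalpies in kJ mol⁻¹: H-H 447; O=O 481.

Let D be the O-H bond energy.
Σ(broken) = 4×D = 4D
Σ(formed) = 2×447 + 1×481 = 1375
ΔH = Σ(broken) − Σ(formed) = (4D) − (1375) = −1375 + 4D
Setting this equal to +453 kJ gives 4D = 1828, so D = 457 kJ/mol.

D(O-H) ≈ 457 kJ/mol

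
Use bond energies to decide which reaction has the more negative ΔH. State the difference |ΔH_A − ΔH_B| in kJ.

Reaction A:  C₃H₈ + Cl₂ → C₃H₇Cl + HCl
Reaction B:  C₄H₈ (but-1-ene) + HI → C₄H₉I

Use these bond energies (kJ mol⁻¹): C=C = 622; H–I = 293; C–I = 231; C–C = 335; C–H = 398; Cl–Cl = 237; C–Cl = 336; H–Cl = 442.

Reaction A:
  Bonds broken (reactants):
    C–C: 2 × 335 = 670
    C–H: 8 × 398 = 3184
    Cl–Cl: 1 × 237 = 237
    Σ(broken) = 4091 kJ
  Bonds formed (products):
    C–C: 2 × 335 = 670
    C–Cl: 1 × 336 = 336
    C–H: 7 × 398 = 2786
    H–Cl: 1 × 442 = 442
    Σ(formed) = 4234 kJ
  ΔH_A = 4091 − 4234 = −143 kJ
Reaction B:
  Bonds broken (reactants):
    C–C: 2 × 335 = 670
    C–H: 8 × 398 = 3184
    C=C: 1 × 622 = 622
    H–I: 1 × 293 = 293
    Σ(broken) = 4769 kJ
  Bonds formed (products):
    C–C: 3 × 335 = 1005
    C–H: 9 × 398 = 3582
    C–I: 1 × 231 = 231
    Σ(formed) = 4818 kJ
  ΔH_B = 4769 − 4818 = −49 kJ
ΔH_A − ΔH_B = −94 kJ, so reaction A has the more negative ΔH; |ΔH_A − ΔH_B| = 94 kJ.

Reaction A, by 94 kJ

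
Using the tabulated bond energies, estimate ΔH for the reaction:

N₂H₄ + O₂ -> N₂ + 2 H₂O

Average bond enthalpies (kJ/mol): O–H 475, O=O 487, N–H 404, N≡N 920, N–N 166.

Bonds broken (reactants):
  N–H: 4 × 404 = 1616
  N–N: 1 × 166 = 166
  O=O: 1 × 487 = 487
  Σ(broken) = 2269 kJ
Bonds formed (products):
  N≡N: 1 × 920 = 920
  O–H: 4 × 475 = 1900
  Σ(formed) = 2820 kJ
ΔH = Σ(broken) − Σ(formed) = 2269 − 2820 = −551 kJ

ΔH ≈ −551 kJ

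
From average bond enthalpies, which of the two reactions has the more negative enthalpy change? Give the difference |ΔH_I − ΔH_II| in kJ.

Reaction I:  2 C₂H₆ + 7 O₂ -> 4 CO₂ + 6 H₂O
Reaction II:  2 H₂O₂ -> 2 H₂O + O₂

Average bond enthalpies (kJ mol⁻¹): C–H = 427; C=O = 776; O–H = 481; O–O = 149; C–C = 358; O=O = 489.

Reaction I:
  Bonds broken (reactants):
    C–C: 2 × 358 = 716
    C–H: 12 × 427 = 5124
    O=O: 7 × 489 = 3423
    Σ(broken) = 9263 kJ
  Bonds formed (products):
    C=O: 8 × 776 = 6208
    O–H: 12 × 481 = 5772
    Σ(formed) = 11980 kJ
  ΔH_I = 9263 − 11980 = −2717 kJ
Reaction II:
  Bonds broken (reactants):
    O–H: 4 × 481 = 1924
    O–O: 2 × 149 = 298
    Σ(broken) = 2222 kJ
  Bonds formed (products):
    O–H: 4 × 481 = 1924
    O=O: 1 × 489 = 489
    Σ(formed) = 2413 kJ
  ΔH_II = 2222 − 2413 = −191 kJ
ΔH_I − ΔH_II = −2526 kJ, so reaction I has the more negative ΔH; |ΔH_I − ΔH_II| = 2526 kJ.

Reaction I, by 2526 kJ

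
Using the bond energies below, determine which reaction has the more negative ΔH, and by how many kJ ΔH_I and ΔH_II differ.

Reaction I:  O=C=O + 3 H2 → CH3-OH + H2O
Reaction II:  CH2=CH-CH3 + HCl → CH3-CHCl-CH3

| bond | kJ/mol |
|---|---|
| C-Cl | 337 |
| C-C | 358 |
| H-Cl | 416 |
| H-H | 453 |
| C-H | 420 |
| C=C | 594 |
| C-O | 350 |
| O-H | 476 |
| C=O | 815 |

Reaction I:
  Bonds broken (reactants):
    C=O: 2 × 815 = 1630
    H-H: 3 × 453 = 1359
    Σ(broken) = 2989 kJ
  Bonds formed (products):
    C-H: 3 × 420 = 1260
    C-O: 1 × 350 = 350
    O-H: 3 × 476 = 1428
    Σ(formed) = 3038 kJ
  ΔH_I = 2989 − 3038 = −49 kJ
Reaction II:
  Bonds broken (reactants):
    C-C: 1 × 358 = 358
    C-H: 6 × 420 = 2520
    C=C: 1 × 594 = 594
    H-Cl: 1 × 416 = 416
    Σ(broken) = 3888 kJ
  Bonds formed (products):
    C-C: 2 × 358 = 716
    C-Cl: 1 × 337 = 337
    C-H: 7 × 420 = 2940
    Σ(formed) = 3993 kJ
  ΔH_II = 3888 − 3993 = −105 kJ
ΔH_I − ΔH_II = +56 kJ, so reaction II has the more negative ΔH; |ΔH_I − ΔH_II| = 56 kJ.

Reaction II, by 56 kJ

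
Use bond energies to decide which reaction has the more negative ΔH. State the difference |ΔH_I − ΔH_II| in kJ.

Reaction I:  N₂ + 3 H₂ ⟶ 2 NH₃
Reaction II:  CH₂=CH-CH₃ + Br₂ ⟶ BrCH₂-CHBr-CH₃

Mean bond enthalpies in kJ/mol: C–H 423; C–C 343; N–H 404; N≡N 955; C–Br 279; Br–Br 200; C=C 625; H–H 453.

Reaction I:
  Bonds broken (reactants):
    H–H: 3 × 453 = 1359
    N≡N: 1 × 955 = 955
    Σ(broken) = 2314 kJ
  Bonds formed (products):
    N–H: 6 × 404 = 2424
    Σ(formed) = 2424 kJ
  ΔH_I = 2314 − 2424 = −110 kJ
Reaction II:
  Bonds broken (reactants):
    Br–Br: 1 × 200 = 200
    C–C: 1 × 343 = 343
    C–H: 6 × 423 = 2538
    C=C: 1 × 625 = 625
    Σ(broken) = 3706 kJ
  Bonds formed (products):
    C–Br: 2 × 279 = 558
    C–C: 2 × 343 = 686
    C–H: 6 × 423 = 2538
    Σ(formed) = 3782 kJ
  ΔH_II = 3706 − 3782 = −76 kJ
ΔH_I − ΔH_II = −34 kJ, so reaction I has the more negative ΔH; |ΔH_I − ΔH_II| = 34 kJ.

Reaction I, by 34 kJ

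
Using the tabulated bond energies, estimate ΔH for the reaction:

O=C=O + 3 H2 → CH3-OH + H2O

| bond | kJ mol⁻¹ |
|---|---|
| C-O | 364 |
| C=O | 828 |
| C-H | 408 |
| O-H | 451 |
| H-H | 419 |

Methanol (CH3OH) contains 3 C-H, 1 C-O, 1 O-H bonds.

Bonds broken (reactants):
  C=O: 2 × 828 = 1656
  H-H: 3 × 419 = 1257
  Σ(broken) = 2913 kJ
Bonds formed (products):
  C-H: 3 × 408 = 1224
  C-O: 1 × 364 = 364
  O-H: 3 × 451 = 1353
  Σ(formed) = 2941 kJ
ΔH = Σ(broken) − Σ(formed) = 2913 − 2941 = −28 kJ

ΔH ≈ −28 kJ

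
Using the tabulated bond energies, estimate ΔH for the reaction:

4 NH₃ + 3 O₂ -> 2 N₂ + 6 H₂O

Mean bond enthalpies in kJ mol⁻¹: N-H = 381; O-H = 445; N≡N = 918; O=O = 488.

Bonds broken (reactants):
  N-H: 12 × 381 = 4572
  O=O: 3 × 488 = 1464
  Σ(broken) = 6036 kJ
Bonds formed (products):
  N≡N: 2 × 918 = 1836
  O-H: 12 × 445 = 5340
  Σ(formed) = 7176 kJ
ΔH = Σ(broken) − Σ(formed) = 6036 − 7176 = −1140 kJ

ΔH ≈ −1140 kJ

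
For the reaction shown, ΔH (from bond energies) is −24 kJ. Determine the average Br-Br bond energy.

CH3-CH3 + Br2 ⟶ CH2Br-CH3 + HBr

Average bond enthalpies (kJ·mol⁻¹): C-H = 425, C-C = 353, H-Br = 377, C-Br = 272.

D(Br-Br) ≈ 200 kJ/mol

Let D be the Br-Br bond energy.
Σ(broken) = 1×D + 1×353 + 6×425 = 2903 + D
Σ(formed) = 1×272 + 1×353 + 5×425 + 1×377 = 3127
ΔH = Σ(broken) − Σ(formed) = (2903 + D) − (3127) = −224 + D
Setting this equal to −24 kJ gives D = 200 kJ/mol.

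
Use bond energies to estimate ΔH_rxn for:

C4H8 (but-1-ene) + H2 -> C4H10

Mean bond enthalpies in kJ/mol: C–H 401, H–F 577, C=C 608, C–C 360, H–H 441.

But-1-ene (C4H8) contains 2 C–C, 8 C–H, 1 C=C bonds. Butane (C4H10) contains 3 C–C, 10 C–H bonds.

Bonds broken (reactants):
  C–C: 2 × 360 = 720
  C–H: 8 × 401 = 3208
  C=C: 1 × 608 = 608
  H–H: 1 × 441 = 441
  Σ(broken) = 4977 kJ
Bonds formed (products):
  C–C: 3 × 360 = 1080
  C–H: 10 × 401 = 4010
  Σ(formed) = 5090 kJ
ΔH = Σ(broken) − Σ(formed) = 4977 − 5090 = −113 kJ

ΔH ≈ −113 kJ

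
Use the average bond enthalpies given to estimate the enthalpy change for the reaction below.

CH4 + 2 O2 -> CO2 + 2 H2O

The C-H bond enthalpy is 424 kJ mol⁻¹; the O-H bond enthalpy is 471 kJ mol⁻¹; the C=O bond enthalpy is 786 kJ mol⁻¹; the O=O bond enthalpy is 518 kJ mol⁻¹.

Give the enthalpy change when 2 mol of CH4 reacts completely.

ΔH = −1448 kJ

Bonds broken (reactants):
  C-H: 4 × 424 = 1696
  O=O: 2 × 518 = 1036
  Σ(broken) = 2732 kJ
Bonds formed (products):
  C=O: 2 × 786 = 1572
  O-H: 4 × 471 = 1884
  Σ(formed) = 3456 kJ
ΔH = Σ(broken) − Σ(formed) = 2732 − 3456 = −724 kJ
For 2× the reaction as written: 2 × (−724) = −1448 kJ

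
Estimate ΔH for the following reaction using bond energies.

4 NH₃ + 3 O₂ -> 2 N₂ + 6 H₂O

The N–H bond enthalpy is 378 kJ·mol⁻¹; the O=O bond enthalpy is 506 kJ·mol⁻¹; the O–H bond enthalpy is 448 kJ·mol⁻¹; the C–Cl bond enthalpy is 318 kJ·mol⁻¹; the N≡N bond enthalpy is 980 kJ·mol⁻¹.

ΔH ≈ −1282 kJ

Bonds broken (reactants):
  N–H: 12 × 378 = 4536
  O=O: 3 × 506 = 1518
  Σ(broken) = 6054 kJ
Bonds formed (products):
  N≡N: 2 × 980 = 1960
  O–H: 12 × 448 = 5376
  Σ(formed) = 7336 kJ
ΔH = Σ(broken) − Σ(formed) = 6054 − 7336 = −1282 kJ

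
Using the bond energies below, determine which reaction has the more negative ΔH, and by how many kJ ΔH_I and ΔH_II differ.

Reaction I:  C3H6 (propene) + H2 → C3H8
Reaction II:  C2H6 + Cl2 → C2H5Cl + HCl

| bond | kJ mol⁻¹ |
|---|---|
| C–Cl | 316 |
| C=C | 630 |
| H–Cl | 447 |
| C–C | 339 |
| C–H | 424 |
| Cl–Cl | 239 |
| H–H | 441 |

Reaction I, by 16 kJ

Reaction I:
  Bonds broken (reactants):
    C–C: 1 × 339 = 339
    C–H: 6 × 424 = 2544
    C=C: 1 × 630 = 630
    H–H: 1 × 441 = 441
    Σ(broken) = 3954 kJ
  Bonds formed (products):
    C–C: 2 × 339 = 678
    C–H: 8 × 424 = 3392
    Σ(formed) = 4070 kJ
  ΔH_I = 3954 − 4070 = −116 kJ
Reaction II:
  Bonds broken (reactants):
    C–C: 1 × 339 = 339
    C–H: 6 × 424 = 2544
    Cl–Cl: 1 × 239 = 239
    Σ(broken) = 3122 kJ
  Bonds formed (products):
    C–C: 1 × 339 = 339
    C–Cl: 1 × 316 = 316
    C–H: 5 × 424 = 2120
    H–Cl: 1 × 447 = 447
    Σ(formed) = 3222 kJ
  ΔH_II = 3122 − 3222 = −100 kJ
ΔH_I − ΔH_II = −16 kJ, so reaction I has the more negative ΔH; |ΔH_I − ΔH_II| = 16 kJ.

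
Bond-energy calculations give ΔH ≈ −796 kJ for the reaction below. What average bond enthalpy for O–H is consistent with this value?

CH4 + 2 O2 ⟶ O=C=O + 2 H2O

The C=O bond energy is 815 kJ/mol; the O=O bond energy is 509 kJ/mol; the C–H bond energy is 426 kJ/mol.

Let D be the O–H bond energy.
Σ(broken) = 4×426 + 2×509 = 2722
Σ(formed) = 2×815 + 4×D = 1630 + 4D
ΔH = Σ(broken) − Σ(formed) = (2722) − (1630 + 4D) = +1092 − 4D
Setting this equal to −796 kJ gives 4D = 1888, so D = 472 kJ/mol.

D(O–H) ≈ 472 kJ/mol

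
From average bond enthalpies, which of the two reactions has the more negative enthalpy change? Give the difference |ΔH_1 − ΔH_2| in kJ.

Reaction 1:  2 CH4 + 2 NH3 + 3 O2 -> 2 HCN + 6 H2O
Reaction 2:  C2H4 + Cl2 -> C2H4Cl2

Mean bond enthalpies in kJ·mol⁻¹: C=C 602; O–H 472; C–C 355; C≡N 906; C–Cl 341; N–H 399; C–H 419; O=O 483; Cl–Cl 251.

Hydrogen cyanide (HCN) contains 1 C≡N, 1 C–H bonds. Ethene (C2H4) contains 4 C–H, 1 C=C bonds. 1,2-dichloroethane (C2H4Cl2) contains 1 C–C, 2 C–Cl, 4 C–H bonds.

Reaction 1, by 935 kJ

Reaction 1:
  Bonds broken (reactants):
    C–H: 8 × 419 = 3352
    N–H: 6 × 399 = 2394
    O=O: 3 × 483 = 1449
    Σ(broken) = 7195 kJ
  Bonds formed (products):
    C≡N: 2 × 906 = 1812
    C–H: 2 × 419 = 838
    O–H: 12 × 472 = 5664
    Σ(formed) = 8314 kJ
  ΔH_1 = 7195 − 8314 = −1119 kJ
Reaction 2:
  Bonds broken (reactants):
    C–H: 4 × 419 = 1676
    C=C: 1 × 602 = 602
    Cl–Cl: 1 × 251 = 251
    Σ(broken) = 2529 kJ
  Bonds formed (products):
    C–C: 1 × 355 = 355
    C–Cl: 2 × 341 = 682
    C–H: 4 × 419 = 1676
    Σ(formed) = 2713 kJ
  ΔH_2 = 2529 − 2713 = −184 kJ
ΔH_1 − ΔH_2 = −935 kJ, so reaction 1 has the more negative ΔH; |ΔH_1 − ΔH_2| = 935 kJ.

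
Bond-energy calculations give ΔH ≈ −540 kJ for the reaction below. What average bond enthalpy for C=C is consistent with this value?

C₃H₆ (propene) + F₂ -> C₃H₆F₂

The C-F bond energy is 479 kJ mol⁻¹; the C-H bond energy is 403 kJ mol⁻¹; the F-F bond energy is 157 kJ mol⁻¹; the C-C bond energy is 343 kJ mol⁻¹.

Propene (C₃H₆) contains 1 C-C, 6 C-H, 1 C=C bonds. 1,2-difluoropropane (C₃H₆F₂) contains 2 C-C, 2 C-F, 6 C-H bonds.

Let D be the C=C bond energy.
Σ(broken) = 1×343 + 6×403 + 1×D + 1×157 = 2918 + D
Σ(formed) = 2×343 + 2×479 + 6×403 = 4062
ΔH = Σ(broken) − Σ(formed) = (2918 + D) − (4062) = −1144 + D
Setting this equal to −540 kJ gives D = 604 kJ/mol.

D(C=C) ≈ 604 kJ/mol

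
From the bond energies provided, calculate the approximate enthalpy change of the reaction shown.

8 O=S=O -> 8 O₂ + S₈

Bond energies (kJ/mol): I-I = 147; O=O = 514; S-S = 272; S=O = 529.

ΔH ≈ +2176 kJ

Bonds broken (reactants):
  S=O: 16 × 529 = 8464
  Σ(broken) = 8464 kJ
Bonds formed (products):
  O=O: 8 × 514 = 4112
  S-S: 8 × 272 = 2176
  Σ(formed) = 6288 kJ
ΔH = Σ(broken) − Σ(formed) = 8464 − 6288 = +2176 kJ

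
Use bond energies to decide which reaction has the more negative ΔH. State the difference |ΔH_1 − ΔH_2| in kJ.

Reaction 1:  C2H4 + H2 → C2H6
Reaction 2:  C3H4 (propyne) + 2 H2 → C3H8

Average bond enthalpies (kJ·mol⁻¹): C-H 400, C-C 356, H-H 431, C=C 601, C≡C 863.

Reaction 2, by 107 kJ

Reaction 1:
  Bonds broken (reactants):
    C-H: 4 × 400 = 1600
    C=C: 1 × 601 = 601
    H-H: 1 × 431 = 431
    Σ(broken) = 2632 kJ
  Bonds formed (products):
    C-C: 1 × 356 = 356
    C-H: 6 × 400 = 2400
    Σ(formed) = 2756 kJ
  ΔH_1 = 2632 − 2756 = −124 kJ
Reaction 2:
  Bonds broken (reactants):
    C≡C: 1 × 863 = 863
    C-C: 1 × 356 = 356
    C-H: 4 × 400 = 1600
    H-H: 2 × 431 = 862
    Σ(broken) = 3681 kJ
  Bonds formed (products):
    C-C: 2 × 356 = 712
    C-H: 8 × 400 = 3200
    Σ(formed) = 3912 kJ
  ΔH_2 = 3681 − 3912 = −231 kJ
ΔH_1 − ΔH_2 = +107 kJ, so reaction 2 has the more negative ΔH; |ΔH_1 − ΔH_2| = 107 kJ.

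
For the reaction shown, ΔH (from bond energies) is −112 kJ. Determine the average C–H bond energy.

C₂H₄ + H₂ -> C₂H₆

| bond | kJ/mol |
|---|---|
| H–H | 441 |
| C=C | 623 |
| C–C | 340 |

Let D be the C–H bond energy.
Σ(broken) = 4×D + 1×623 + 1×441 = 1064 + 4D
Σ(formed) = 1×340 + 6×D = 340 + 6D
ΔH = Σ(broken) − Σ(formed) = (1064 + 4D) − (340 + 6D) = +724 − 2D
Setting this equal to −112 kJ gives 2D = 836, so D = 418 kJ/mol.

D(C–H) ≈ 418 kJ/mol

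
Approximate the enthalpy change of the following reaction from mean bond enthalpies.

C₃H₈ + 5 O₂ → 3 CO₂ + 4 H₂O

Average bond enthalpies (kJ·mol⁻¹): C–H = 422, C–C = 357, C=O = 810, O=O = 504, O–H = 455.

Bonds broken (reactants):
  C–C: 2 × 357 = 714
  C–H: 8 × 422 = 3376
  O=O: 5 × 504 = 2520
  Σ(broken) = 6610 kJ
Bonds formed (products):
  C=O: 6 × 810 = 4860
  O–H: 8 × 455 = 3640
  Σ(formed) = 8500 kJ
ΔH = Σ(broken) − Σ(formed) = 6610 − 8500 = −1890 kJ

ΔH ≈ −1890 kJ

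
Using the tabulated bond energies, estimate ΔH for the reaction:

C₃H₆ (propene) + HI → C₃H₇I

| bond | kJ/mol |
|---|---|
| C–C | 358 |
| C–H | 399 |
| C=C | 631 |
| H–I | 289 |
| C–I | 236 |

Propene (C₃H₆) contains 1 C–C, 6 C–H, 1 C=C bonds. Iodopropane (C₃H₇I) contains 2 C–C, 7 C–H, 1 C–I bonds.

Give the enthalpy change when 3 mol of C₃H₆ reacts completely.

Bonds broken (reactants):
  C–C: 1 × 358 = 358
  C–H: 6 × 399 = 2394
  C=C: 1 × 631 = 631
  H–I: 1 × 289 = 289
  Σ(broken) = 3672 kJ
Bonds formed (products):
  C–C: 2 × 358 = 716
  C–H: 7 × 399 = 2793
  C–I: 1 × 236 = 236
  Σ(formed) = 3745 kJ
ΔH = Σ(broken) − Σ(formed) = 3672 − 3745 = −73 kJ
For 3× the reaction as written: 3 × (−73) = −219 kJ

ΔH = −219 kJ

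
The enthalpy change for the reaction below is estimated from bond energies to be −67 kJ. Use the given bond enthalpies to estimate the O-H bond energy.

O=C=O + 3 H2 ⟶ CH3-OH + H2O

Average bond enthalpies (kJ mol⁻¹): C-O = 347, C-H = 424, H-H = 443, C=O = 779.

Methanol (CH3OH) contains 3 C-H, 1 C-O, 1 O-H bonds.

Let D be the O-H bond energy.
Σ(broken) = 2×779 + 3×443 = 2887
Σ(formed) = 3×424 + 1×347 + 3×D = 1619 + 3D
ΔH = Σ(broken) − Σ(formed) = (2887) − (1619 + 3D) = +1268 − 3D
Setting this equal to −67 kJ gives 3D = 1335, so D = 445 kJ/mol.

D(O-H) ≈ 445 kJ/mol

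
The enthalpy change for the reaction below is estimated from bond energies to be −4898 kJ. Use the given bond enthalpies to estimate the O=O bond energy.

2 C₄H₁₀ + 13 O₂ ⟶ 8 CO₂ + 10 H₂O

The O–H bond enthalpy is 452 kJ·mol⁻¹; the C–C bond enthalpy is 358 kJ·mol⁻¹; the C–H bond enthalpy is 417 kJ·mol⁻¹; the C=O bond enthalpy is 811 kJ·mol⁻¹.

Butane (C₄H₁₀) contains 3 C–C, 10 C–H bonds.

D(O=O) ≈ 510 kJ/mol

Let D be the O=O bond energy.
Σ(broken) = 6×358 + 20×417 + 13×D = 10488 + 13D
Σ(formed) = 16×811 + 20×452 = 22016
ΔH = Σ(broken) − Σ(formed) = (10488 + 13D) − (22016) = −11528 + 13D
Setting this equal to −4898 kJ gives 13D = 6630, so D = 510 kJ/mol.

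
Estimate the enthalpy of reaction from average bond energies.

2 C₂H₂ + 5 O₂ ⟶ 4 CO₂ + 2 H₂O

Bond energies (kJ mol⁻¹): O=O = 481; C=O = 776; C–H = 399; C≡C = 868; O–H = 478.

Bonds broken (reactants):
  C≡C: 2 × 868 = 1736
  C–H: 4 × 399 = 1596
  O=O: 5 × 481 = 2405
  Σ(broken) = 5737 kJ
Bonds formed (products):
  C=O: 8 × 776 = 6208
  O–H: 4 × 478 = 1912
  Σ(formed) = 8120 kJ
ΔH = Σ(broken) − Σ(formed) = 5737 − 8120 = −2383 kJ

ΔH ≈ −2383 kJ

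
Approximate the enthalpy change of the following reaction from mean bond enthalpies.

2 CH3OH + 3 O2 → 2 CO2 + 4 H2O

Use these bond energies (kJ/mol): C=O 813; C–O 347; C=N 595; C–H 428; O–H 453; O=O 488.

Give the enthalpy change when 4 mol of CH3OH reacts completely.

Bonds broken (reactants):
  C–H: 6 × 428 = 2568
  C–O: 2 × 347 = 694
  O–H: 2 × 453 = 906
  O=O: 3 × 488 = 1464
  Σ(broken) = 5632 kJ
Bonds formed (products):
  C=O: 4 × 813 = 3252
  O–H: 8 × 453 = 3624
  Σ(formed) = 6876 kJ
ΔH = Σ(broken) − Σ(formed) = 5632 − 6876 = −1244 kJ
For 2× the reaction as written: 2 × (−1244) = −2488 kJ

ΔH = −2488 kJ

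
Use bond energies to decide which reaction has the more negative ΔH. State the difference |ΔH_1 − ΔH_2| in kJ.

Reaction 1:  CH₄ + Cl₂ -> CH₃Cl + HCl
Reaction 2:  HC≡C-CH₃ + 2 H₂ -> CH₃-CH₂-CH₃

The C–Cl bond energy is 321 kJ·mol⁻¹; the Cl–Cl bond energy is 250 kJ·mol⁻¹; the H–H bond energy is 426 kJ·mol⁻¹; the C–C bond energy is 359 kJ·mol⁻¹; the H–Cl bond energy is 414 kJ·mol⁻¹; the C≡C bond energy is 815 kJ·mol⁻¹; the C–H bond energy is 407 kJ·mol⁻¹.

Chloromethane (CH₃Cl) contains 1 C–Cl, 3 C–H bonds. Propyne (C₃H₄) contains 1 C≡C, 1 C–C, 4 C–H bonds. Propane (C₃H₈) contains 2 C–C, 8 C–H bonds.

Reaction 2, by 242 kJ

Reaction 1:
  Bonds broken (reactants):
    C–H: 4 × 407 = 1628
    Cl–Cl: 1 × 250 = 250
    Σ(broken) = 1878 kJ
  Bonds formed (products):
    C–Cl: 1 × 321 = 321
    C–H: 3 × 407 = 1221
    H–Cl: 1 × 414 = 414
    Σ(formed) = 1956 kJ
  ΔH_1 = 1878 − 1956 = −78 kJ
Reaction 2:
  Bonds broken (reactants):
    C≡C: 1 × 815 = 815
    C–C: 1 × 359 = 359
    C–H: 4 × 407 = 1628
    H–H: 2 × 426 = 852
    Σ(broken) = 3654 kJ
  Bonds formed (products):
    C–C: 2 × 359 = 718
    C–H: 8 × 407 = 3256
    Σ(formed) = 3974 kJ
  ΔH_2 = 3654 − 3974 = −320 kJ
ΔH_1 − ΔH_2 = +242 kJ, so reaction 2 has the more negative ΔH; |ΔH_1 − ΔH_2| = 242 kJ.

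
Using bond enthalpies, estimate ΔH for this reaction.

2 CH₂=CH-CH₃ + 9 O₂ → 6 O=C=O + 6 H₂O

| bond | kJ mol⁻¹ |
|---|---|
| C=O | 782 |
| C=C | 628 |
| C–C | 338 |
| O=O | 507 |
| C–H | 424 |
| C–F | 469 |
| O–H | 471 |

ΔH ≈ −3453 kJ

Bonds broken (reactants):
  C–C: 2 × 338 = 676
  C–H: 12 × 424 = 5088
  C=C: 2 × 628 = 1256
  O=O: 9 × 507 = 4563
  Σ(broken) = 11583 kJ
Bonds formed (products):
  C=O: 12 × 782 = 9384
  O–H: 12 × 471 = 5652
  Σ(formed) = 15036 kJ
ΔH = Σ(broken) − Σ(formed) = 11583 − 15036 = −3453 kJ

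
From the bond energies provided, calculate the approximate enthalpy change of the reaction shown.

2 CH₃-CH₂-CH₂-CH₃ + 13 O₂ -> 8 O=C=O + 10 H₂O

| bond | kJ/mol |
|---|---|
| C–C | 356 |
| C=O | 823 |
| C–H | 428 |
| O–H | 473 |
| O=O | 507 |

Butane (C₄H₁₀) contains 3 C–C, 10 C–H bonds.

ΔH ≈ −5341 kJ

Bonds broken (reactants):
  C–C: 6 × 356 = 2136
  C–H: 20 × 428 = 8560
  O=O: 13 × 507 = 6591
  Σ(broken) = 17287 kJ
Bonds formed (products):
  C=O: 16 × 823 = 13168
  O–H: 20 × 473 = 9460
  Σ(formed) = 22628 kJ
ΔH = Σ(broken) − Σ(formed) = 17287 − 22628 = −5341 kJ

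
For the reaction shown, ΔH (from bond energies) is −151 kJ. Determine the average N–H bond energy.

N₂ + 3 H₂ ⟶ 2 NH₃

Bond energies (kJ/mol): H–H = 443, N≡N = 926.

D(N–H) ≈ 401 kJ/mol

Let D be the N–H bond energy.
Σ(broken) = 3×443 + 1×926 = 2255
Σ(formed) = 6×D = 6D
ΔH = Σ(broken) − Σ(formed) = (2255) − (6D) = +2255 − 6D
Setting this equal to −151 kJ gives 6D = 2406, so D = 401 kJ/mol.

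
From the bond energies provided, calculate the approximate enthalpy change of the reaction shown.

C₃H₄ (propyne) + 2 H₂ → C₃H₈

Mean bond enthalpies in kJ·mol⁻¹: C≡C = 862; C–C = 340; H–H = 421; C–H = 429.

ΔH ≈ −352 kJ

Bonds broken (reactants):
  C≡C: 1 × 862 = 862
  C–C: 1 × 340 = 340
  C–H: 4 × 429 = 1716
  H–H: 2 × 421 = 842
  Σ(broken) = 3760 kJ
Bonds formed (products):
  C–C: 2 × 340 = 680
  C–H: 8 × 429 = 3432
  Σ(formed) = 4112 kJ
ΔH = Σ(broken) − Σ(formed) = 3760 − 4112 = −352 kJ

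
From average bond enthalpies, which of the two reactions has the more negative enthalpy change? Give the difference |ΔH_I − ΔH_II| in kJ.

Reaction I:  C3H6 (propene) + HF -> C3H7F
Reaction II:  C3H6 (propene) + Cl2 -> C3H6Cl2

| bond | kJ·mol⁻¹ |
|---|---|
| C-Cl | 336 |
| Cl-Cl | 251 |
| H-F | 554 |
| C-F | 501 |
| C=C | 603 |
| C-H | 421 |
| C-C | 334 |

Reaction I:
  Bonds broken (reactants):
    C-C: 1 × 334 = 334
    C-H: 6 × 421 = 2526
    C=C: 1 × 603 = 603
    H-F: 1 × 554 = 554
    Σ(broken) = 4017 kJ
  Bonds formed (products):
    C-C: 2 × 334 = 668
    C-F: 1 × 501 = 501
    C-H: 7 × 421 = 2947
    Σ(formed) = 4116 kJ
  ΔH_I = 4017 − 4116 = −99 kJ
Reaction II:
  Bonds broken (reactants):
    C-C: 1 × 334 = 334
    C-H: 6 × 421 = 2526
    C=C: 1 × 603 = 603
    Cl-Cl: 1 × 251 = 251
    Σ(broken) = 3714 kJ
  Bonds formed (products):
    C-C: 2 × 334 = 668
    C-Cl: 2 × 336 = 672
    C-H: 6 × 421 = 2526
    Σ(formed) = 3866 kJ
  ΔH_II = 3714 − 3866 = −152 kJ
ΔH_I − ΔH_II = +53 kJ, so reaction II has the more negative ΔH; |ΔH_I − ΔH_II| = 53 kJ.

Reaction II, by 53 kJ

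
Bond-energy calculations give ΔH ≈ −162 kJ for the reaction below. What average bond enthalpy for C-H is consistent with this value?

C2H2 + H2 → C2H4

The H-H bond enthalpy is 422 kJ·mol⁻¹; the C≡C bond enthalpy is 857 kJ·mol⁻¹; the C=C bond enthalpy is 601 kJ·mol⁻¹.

D(C-H) ≈ 420 kJ/mol

Let D be the C-H bond energy.
Σ(broken) = 1×857 + 2×D + 1×422 = 1279 + 2D
Σ(formed) = 4×D + 1×601 = 601 + 4D
ΔH = Σ(broken) − Σ(formed) = (1279 + 2D) − (601 + 4D) = +678 − 2D
Setting this equal to −162 kJ gives 2D = 840, so D = 420 kJ/mol.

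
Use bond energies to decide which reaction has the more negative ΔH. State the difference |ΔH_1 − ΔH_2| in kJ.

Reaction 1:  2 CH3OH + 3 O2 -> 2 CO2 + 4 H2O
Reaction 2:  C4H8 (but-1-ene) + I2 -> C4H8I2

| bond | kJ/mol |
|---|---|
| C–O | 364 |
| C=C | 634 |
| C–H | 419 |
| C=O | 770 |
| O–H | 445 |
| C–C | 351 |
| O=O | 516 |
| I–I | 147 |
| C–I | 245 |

Reaction 1, by 900 kJ

Reaction 1:
  Bonds broken (reactants):
    C–H: 6 × 419 = 2514
    C–O: 2 × 364 = 728
    O–H: 2 × 445 = 890
    O=O: 3 × 516 = 1548
    Σ(broken) = 5680 kJ
  Bonds formed (products):
    C=O: 4 × 770 = 3080
    O–H: 8 × 445 = 3560
    Σ(formed) = 6640 kJ
  ΔH_1 = 5680 − 6640 = −960 kJ
Reaction 2:
  Bonds broken (reactants):
    C–C: 2 × 351 = 702
    C–H: 8 × 419 = 3352
    C=C: 1 × 634 = 634
    I–I: 1 × 147 = 147
    Σ(broken) = 4835 kJ
  Bonds formed (products):
    C–C: 3 × 351 = 1053
    C–H: 8 × 419 = 3352
    C–I: 2 × 245 = 490
    Σ(formed) = 4895 kJ
  ΔH_2 = 4835 − 4895 = −60 kJ
ΔH_1 − ΔH_2 = −900 kJ, so reaction 1 has the more negative ΔH; |ΔH_1 − ΔH_2| = 900 kJ.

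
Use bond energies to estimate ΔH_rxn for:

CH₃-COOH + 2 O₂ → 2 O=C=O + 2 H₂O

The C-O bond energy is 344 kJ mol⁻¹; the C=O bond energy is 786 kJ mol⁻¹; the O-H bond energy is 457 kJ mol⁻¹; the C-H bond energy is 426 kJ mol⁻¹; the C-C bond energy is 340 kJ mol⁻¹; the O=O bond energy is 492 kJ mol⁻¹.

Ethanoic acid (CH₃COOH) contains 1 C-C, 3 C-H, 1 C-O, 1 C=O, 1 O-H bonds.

ΔH ≈ −783 kJ

Bonds broken (reactants):
  C-C: 1 × 340 = 340
  C-H: 3 × 426 = 1278
  C-O: 1 × 344 = 344
  C=O: 1 × 786 = 786
  O-H: 1 × 457 = 457
  O=O: 2 × 492 = 984
  Σ(broken) = 4189 kJ
Bonds formed (products):
  C=O: 4 × 786 = 3144
  O-H: 4 × 457 = 1828
  Σ(formed) = 4972 kJ
ΔH = Σ(broken) − Σ(formed) = 4189 − 4972 = −783 kJ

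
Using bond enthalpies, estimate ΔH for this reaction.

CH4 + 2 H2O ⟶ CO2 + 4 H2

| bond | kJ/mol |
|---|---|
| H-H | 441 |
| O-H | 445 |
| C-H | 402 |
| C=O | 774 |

ΔH ≈ +76 kJ

Bonds broken (reactants):
  C-H: 4 × 402 = 1608
  O-H: 4 × 445 = 1780
  Σ(broken) = 3388 kJ
Bonds formed (products):
  C=O: 2 × 774 = 1548
  H-H: 4 × 441 = 1764
  Σ(formed) = 3312 kJ
ΔH = Σ(broken) − Σ(formed) = 3388 − 3312 = +76 kJ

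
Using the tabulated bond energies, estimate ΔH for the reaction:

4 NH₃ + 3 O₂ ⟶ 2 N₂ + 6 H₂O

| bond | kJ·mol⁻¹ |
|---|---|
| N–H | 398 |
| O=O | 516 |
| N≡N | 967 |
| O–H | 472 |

Bonds broken (reactants):
  N–H: 12 × 398 = 4776
  O=O: 3 × 516 = 1548
  Σ(broken) = 6324 kJ
Bonds formed (products):
  N≡N: 2 × 967 = 1934
  O–H: 12 × 472 = 5664
  Σ(formed) = 7598 kJ
ΔH = Σ(broken) − Σ(formed) = 6324 − 7598 = −1274 kJ

ΔH ≈ −1274 kJ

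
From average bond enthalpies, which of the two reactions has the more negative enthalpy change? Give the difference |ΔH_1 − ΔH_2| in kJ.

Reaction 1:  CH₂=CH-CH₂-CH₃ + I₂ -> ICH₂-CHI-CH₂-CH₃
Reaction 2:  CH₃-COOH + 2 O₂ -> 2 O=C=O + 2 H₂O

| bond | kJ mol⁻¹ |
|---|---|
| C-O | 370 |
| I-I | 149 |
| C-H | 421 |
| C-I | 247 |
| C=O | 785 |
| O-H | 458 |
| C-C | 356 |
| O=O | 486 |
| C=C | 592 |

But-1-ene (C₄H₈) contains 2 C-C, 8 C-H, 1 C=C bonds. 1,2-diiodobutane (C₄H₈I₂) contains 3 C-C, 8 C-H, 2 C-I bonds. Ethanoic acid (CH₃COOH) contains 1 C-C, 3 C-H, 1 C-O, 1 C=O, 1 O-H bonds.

Reaction 2, by 659 kJ

Reaction 1:
  Bonds broken (reactants):
    C-C: 2 × 356 = 712
    C-H: 8 × 421 = 3368
    C=C: 1 × 592 = 592
    I-I: 1 × 149 = 149
    Σ(broken) = 4821 kJ
  Bonds formed (products):
    C-C: 3 × 356 = 1068
    C-H: 8 × 421 = 3368
    C-I: 2 × 247 = 494
    Σ(formed) = 4930 kJ
  ΔH_1 = 4821 − 4930 = −109 kJ
Reaction 2:
  Bonds broken (reactants):
    C-C: 1 × 356 = 356
    C-H: 3 × 421 = 1263
    C-O: 1 × 370 = 370
    C=O: 1 × 785 = 785
    O-H: 1 × 458 = 458
    O=O: 2 × 486 = 972
    Σ(broken) = 4204 kJ
  Bonds formed (products):
    C=O: 4 × 785 = 3140
    O-H: 4 × 458 = 1832
    Σ(formed) = 4972 kJ
  ΔH_2 = 4204 − 4972 = −768 kJ
ΔH_1 − ΔH_2 = +659 kJ, so reaction 2 has the more negative ΔH; |ΔH_1 − ΔH_2| = 659 kJ.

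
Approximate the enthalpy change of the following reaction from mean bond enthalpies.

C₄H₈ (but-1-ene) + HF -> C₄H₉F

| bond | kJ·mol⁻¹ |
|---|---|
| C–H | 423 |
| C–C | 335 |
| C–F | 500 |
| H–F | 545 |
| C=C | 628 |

ΔH ≈ −85 kJ

Bonds broken (reactants):
  C–C: 2 × 335 = 670
  C–H: 8 × 423 = 3384
  C=C: 1 × 628 = 628
  H–F: 1 × 545 = 545
  Σ(broken) = 5227 kJ
Bonds formed (products):
  C–C: 3 × 335 = 1005
  C–F: 1 × 500 = 500
  C–H: 9 × 423 = 3807
  Σ(formed) = 5312 kJ
ΔH = Σ(broken) − Σ(formed) = 5227 − 5312 = −85 kJ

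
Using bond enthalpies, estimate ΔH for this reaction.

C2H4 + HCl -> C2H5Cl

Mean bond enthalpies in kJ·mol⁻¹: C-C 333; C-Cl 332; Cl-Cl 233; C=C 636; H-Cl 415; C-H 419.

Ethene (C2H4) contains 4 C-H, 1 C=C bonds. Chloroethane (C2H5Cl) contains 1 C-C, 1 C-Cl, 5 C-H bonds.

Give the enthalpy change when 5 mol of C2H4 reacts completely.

Bonds broken (reactants):
  C-H: 4 × 419 = 1676
  C=C: 1 × 636 = 636
  H-Cl: 1 × 415 = 415
  Σ(broken) = 2727 kJ
Bonds formed (products):
  C-C: 1 × 333 = 333
  C-Cl: 1 × 332 = 332
  C-H: 5 × 419 = 2095
  Σ(formed) = 2760 kJ
ΔH = Σ(broken) − Σ(formed) = 2727 − 2760 = −33 kJ
For 5× the reaction as written: 5 × (−33) = −165 kJ

ΔH = −165 kJ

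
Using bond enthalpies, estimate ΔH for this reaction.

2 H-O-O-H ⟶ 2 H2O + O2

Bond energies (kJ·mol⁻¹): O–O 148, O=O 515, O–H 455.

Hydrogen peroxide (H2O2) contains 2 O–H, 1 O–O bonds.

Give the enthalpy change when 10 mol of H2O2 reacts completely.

ΔH = −1095 kJ

Bonds broken (reactants):
  O–H: 4 × 455 = 1820
  O–O: 2 × 148 = 296
  Σ(broken) = 2116 kJ
Bonds formed (products):
  O–H: 4 × 455 = 1820
  O=O: 1 × 515 = 515
  Σ(formed) = 2335 kJ
ΔH = Σ(broken) − Σ(formed) = 2116 − 2335 = −219 kJ
For 5× the reaction as written: 5 × (−219) = −1095 kJ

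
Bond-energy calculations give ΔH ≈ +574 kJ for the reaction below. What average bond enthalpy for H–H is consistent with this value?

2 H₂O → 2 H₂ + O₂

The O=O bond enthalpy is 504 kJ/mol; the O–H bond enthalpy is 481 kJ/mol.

Let D be the H–H bond energy.
Σ(broken) = 4×481 = 1924
Σ(formed) = 2×D + 1×504 = 504 + 2D
ΔH = Σ(broken) − Σ(formed) = (1924) − (504 + 2D) = +1420 − 2D
Setting this equal to +574 kJ gives 2D = 846, so D = 423 kJ/mol.

D(H–H) ≈ 423 kJ/mol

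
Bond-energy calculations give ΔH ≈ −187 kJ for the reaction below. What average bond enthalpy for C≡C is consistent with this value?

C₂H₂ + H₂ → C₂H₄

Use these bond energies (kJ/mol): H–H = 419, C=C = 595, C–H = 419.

D(C≡C) ≈ 827 kJ/mol

Let D be the C≡C bond energy.
Σ(broken) = 1×D + 2×419 + 1×419 = 1257 + D
Σ(formed) = 4×419 + 1×595 = 2271
ΔH = Σ(broken) − Σ(formed) = (1257 + D) − (2271) = −1014 + D
Setting this equal to −187 kJ gives D = 827 kJ/mol.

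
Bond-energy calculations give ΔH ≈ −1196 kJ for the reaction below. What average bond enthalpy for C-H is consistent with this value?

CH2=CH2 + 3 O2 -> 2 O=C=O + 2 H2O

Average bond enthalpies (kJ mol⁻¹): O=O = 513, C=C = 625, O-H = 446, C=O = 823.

D(C-H) ≈ 429 kJ/mol

Let D be the C-H bond energy.
Σ(broken) = 4×D + 1×625 + 3×513 = 2164 + 4D
Σ(formed) = 4×823 + 4×446 = 5076
ΔH = Σ(broken) − Σ(formed) = (2164 + 4D) − (5076) = −2912 + 4D
Setting this equal to −1196 kJ gives 4D = 1716, so D = 429 kJ/mol.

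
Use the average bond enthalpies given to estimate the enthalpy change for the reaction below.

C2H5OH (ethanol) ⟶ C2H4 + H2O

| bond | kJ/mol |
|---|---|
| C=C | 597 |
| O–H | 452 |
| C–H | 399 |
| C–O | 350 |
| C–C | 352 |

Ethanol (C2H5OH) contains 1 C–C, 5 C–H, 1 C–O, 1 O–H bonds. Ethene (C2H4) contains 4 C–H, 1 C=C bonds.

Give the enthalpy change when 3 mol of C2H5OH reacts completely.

Bonds broken (reactants):
  C–C: 1 × 352 = 352
  C–H: 5 × 399 = 1995
  C–O: 1 × 350 = 350
  O–H: 1 × 452 = 452
  Σ(broken) = 3149 kJ
Bonds formed (products):
  C–H: 4 × 399 = 1596
  C=C: 1 × 597 = 597
  O–H: 2 × 452 = 904
  Σ(formed) = 3097 kJ
ΔH = Σ(broken) − Σ(formed) = 3149 − 3097 = +52 kJ
For 3× the reaction as written: 3 × (+52) = +156 kJ

ΔH = +156 kJ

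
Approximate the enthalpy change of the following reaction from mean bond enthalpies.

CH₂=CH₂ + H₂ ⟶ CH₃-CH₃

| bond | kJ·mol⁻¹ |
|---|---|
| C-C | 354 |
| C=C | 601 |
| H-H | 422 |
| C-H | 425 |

ΔH ≈ −181 kJ

Bonds broken (reactants):
  C-H: 4 × 425 = 1700
  C=C: 1 × 601 = 601
  H-H: 1 × 422 = 422
  Σ(broken) = 2723 kJ
Bonds formed (products):
  C-C: 1 × 354 = 354
  C-H: 6 × 425 = 2550
  Σ(formed) = 2904 kJ
ΔH = Σ(broken) − Σ(formed) = 2723 − 2904 = −181 kJ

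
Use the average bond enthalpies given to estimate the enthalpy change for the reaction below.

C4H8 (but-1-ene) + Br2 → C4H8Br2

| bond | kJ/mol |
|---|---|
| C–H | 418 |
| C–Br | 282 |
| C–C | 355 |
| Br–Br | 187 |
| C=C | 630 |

Bonds broken (reactants):
  Br–Br: 1 × 187 = 187
  C–C: 2 × 355 = 710
  C–H: 8 × 418 = 3344
  C=C: 1 × 630 = 630
  Σ(broken) = 4871 kJ
Bonds formed (products):
  C–Br: 2 × 282 = 564
  C–C: 3 × 355 = 1065
  C–H: 8 × 418 = 3344
  Σ(formed) = 4973 kJ
ΔH = Σ(broken) − Σ(formed) = 4871 − 4973 = −102 kJ

ΔH ≈ −102 kJ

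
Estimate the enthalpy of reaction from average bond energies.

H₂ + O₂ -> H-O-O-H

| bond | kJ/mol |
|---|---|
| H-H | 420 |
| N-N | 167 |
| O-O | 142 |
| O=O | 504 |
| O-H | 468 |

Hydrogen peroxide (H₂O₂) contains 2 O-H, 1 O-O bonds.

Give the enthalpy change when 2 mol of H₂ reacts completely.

Bonds broken (reactants):
  H-H: 1 × 420 = 420
  O=O: 1 × 504 = 504
  Σ(broken) = 924 kJ
Bonds formed (products):
  O-H: 2 × 468 = 936
  O-O: 1 × 142 = 142
  Σ(formed) = 1078 kJ
ΔH = Σ(broken) − Σ(formed) = 924 − 1078 = −154 kJ
For 2× the reaction as written: 2 × (−154) = −308 kJ

ΔH = −308 kJ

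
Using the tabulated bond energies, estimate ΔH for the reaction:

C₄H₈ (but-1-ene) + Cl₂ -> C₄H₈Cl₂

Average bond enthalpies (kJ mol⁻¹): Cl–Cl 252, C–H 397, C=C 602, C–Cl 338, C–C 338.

ΔH ≈ −160 kJ

Bonds broken (reactants):
  C–C: 2 × 338 = 676
  C–H: 8 × 397 = 3176
  C=C: 1 × 602 = 602
  Cl–Cl: 1 × 252 = 252
  Σ(broken) = 4706 kJ
Bonds formed (products):
  C–C: 3 × 338 = 1014
  C–Cl: 2 × 338 = 676
  C–H: 8 × 397 = 3176
  Σ(formed) = 4866 kJ
ΔH = Σ(broken) − Σ(formed) = 4706 − 4866 = −160 kJ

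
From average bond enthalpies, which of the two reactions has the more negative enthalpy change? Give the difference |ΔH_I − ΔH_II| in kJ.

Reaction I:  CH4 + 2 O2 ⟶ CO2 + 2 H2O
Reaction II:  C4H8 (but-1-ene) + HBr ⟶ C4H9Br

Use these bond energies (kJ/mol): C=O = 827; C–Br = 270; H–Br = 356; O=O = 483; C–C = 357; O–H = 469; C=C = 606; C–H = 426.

Reaction I, by 769 kJ

Reaction I:
  Bonds broken (reactants):
    C–H: 4 × 426 = 1704
    O=O: 2 × 483 = 966
    Σ(broken) = 2670 kJ
  Bonds formed (products):
    C=O: 2 × 827 = 1654
    O–H: 4 × 469 = 1876
    Σ(formed) = 3530 kJ
  ΔH_I = 2670 − 3530 = −860 kJ
Reaction II:
  Bonds broken (reactants):
    C–C: 2 × 357 = 714
    C–H: 8 × 426 = 3408
    C=C: 1 × 606 = 606
    H–Br: 1 × 356 = 356
    Σ(broken) = 5084 kJ
  Bonds formed (products):
    C–Br: 1 × 270 = 270
    C–C: 3 × 357 = 1071
    C–H: 9 × 426 = 3834
    Σ(formed) = 5175 kJ
  ΔH_II = 5084 − 5175 = −91 kJ
ΔH_I − ΔH_II = −769 kJ, so reaction I has the more negative ΔH; |ΔH_I − ΔH_II| = 769 kJ.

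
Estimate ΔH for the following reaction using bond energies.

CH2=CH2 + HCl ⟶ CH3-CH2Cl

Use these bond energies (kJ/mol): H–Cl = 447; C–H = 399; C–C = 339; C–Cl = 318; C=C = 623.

Bonds broken (reactants):
  C–H: 4 × 399 = 1596
  C=C: 1 × 623 = 623
  H–Cl: 1 × 447 = 447
  Σ(broken) = 2666 kJ
Bonds formed (products):
  C–C: 1 × 339 = 339
  C–Cl: 1 × 318 = 318
  C–H: 5 × 399 = 1995
  Σ(formed) = 2652 kJ
ΔH = Σ(broken) − Σ(formed) = 2666 − 2652 = +14 kJ

ΔH ≈ +14 kJ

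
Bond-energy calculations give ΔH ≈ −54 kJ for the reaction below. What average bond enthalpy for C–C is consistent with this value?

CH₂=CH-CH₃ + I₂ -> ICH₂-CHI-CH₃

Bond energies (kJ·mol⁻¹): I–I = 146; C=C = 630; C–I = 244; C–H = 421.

Let D be the C–C bond energy.
Σ(broken) = 1×D + 6×421 + 1×630 + 1×146 = 3302 + D
Σ(formed) = 2×D + 6×421 + 2×244 = 3014 + 2D
ΔH = Σ(broken) − Σ(formed) = (3302 + D) − (3014 + 2D) = +288 − D
Setting this equal to −54 kJ gives D = 342 kJ/mol.

D(C–C) ≈ 342 kJ/mol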